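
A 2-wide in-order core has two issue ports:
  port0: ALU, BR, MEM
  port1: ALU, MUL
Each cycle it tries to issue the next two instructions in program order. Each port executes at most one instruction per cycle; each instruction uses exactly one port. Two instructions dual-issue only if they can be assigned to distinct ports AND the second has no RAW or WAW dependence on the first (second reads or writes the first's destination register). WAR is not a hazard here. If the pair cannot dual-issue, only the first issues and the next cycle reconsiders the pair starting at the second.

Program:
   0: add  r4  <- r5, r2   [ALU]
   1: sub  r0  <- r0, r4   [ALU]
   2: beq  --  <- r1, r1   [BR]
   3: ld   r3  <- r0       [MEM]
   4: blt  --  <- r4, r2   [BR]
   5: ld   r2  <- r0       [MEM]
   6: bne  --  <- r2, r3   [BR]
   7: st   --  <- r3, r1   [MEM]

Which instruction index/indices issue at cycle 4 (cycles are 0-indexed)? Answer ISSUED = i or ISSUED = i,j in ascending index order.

c0: i0 add.ALU  RAW r4
c1: i1+i2 sub.ALU beq.BR  2-wide
c2: i3 ld.MEM  no-port MEM/BR
c3: i4 blt.BR  no-port BR/MEM
c4: i5 ld.MEM  no-port MEM/BR
c5: i6 bne.BR  no-port BR/MEM
c6: i7 st.MEM  tail

ISSUED = 5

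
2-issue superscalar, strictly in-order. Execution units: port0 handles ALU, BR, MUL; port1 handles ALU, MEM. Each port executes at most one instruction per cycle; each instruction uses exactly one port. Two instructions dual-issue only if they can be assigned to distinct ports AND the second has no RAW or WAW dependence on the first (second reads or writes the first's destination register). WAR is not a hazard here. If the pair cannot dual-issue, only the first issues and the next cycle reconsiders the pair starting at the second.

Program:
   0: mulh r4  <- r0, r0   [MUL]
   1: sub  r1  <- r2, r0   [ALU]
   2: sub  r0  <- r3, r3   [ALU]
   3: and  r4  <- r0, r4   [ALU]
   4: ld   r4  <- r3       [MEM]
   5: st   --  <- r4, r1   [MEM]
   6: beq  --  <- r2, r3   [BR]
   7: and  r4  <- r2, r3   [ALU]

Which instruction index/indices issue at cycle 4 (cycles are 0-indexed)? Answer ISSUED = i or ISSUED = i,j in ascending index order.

ISSUED = 5,6

0. mulh.MUL;sub.ALU @i0+i1  | dual
1. sub.ALU @i2  | RAW r0
2. and.ALU @i3  | WAW r4
3. ld.MEM @i4  | no-port MEM/MEM
4. st.MEM;beq.BR @i5+i6  | dual
5. and.ALU @i7  | tail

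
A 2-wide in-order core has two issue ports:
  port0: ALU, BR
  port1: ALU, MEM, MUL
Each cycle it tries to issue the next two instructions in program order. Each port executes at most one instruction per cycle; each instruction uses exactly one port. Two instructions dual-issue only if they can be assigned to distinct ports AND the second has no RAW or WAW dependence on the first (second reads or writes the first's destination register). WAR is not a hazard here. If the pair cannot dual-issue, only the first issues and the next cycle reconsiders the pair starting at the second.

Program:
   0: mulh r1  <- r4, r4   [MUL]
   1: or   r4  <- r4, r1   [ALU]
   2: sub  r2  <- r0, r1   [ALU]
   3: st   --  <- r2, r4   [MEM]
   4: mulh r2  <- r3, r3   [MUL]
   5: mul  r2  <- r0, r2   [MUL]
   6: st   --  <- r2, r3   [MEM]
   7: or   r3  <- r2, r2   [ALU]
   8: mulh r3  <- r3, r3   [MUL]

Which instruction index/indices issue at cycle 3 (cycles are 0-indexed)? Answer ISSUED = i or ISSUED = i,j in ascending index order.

ISSUED = 4

t=0 i0:mulh ; RAW r1
t=1 i1+i2:or/sub ; pair
t=2 i3:st ; no-port MEM/MUL
t=3 i4:mulh ; no-port MUL/MUL
t=4 i5:mul ; no-port MUL/MEM
t=5 i6+i7:st/or ; pair
t=6 i8:mulh ; tail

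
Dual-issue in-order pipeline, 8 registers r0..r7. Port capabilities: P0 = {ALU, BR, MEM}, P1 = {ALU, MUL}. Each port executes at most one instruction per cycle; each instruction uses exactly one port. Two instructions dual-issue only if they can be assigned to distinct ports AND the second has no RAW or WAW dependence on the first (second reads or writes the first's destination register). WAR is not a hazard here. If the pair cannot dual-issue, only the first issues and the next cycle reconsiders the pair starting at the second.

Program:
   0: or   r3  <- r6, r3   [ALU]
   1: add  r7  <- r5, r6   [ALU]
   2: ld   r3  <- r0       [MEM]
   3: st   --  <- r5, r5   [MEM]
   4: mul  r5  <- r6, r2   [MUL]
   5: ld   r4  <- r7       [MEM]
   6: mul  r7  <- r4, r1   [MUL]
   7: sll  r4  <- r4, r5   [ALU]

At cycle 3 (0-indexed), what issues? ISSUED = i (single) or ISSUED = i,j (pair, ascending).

ISSUED = 5

c0: i0/i1 or.ALU/add.ALU  dual
c1: i2 ld.MEM  no-port MEM/MEM
c2: i3/i4 st.MEM/mul.MUL  dual
c3: i5 ld.MEM  RAW r4
c4: i6/i7 mul.MUL/sll.ALU  dual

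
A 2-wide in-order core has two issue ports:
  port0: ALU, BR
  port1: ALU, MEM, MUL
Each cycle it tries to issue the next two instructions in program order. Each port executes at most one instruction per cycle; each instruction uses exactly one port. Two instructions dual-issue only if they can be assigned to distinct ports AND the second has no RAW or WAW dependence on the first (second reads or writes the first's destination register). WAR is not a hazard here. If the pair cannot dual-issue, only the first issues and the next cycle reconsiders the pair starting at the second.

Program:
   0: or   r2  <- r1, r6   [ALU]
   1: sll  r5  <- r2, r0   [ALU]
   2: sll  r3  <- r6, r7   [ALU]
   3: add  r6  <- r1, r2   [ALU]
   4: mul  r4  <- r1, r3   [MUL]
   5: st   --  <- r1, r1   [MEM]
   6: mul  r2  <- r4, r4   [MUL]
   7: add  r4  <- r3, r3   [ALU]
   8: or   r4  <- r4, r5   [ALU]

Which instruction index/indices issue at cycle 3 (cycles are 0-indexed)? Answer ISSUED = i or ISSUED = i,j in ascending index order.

ISSUED = 5

#0 head=0: or i0 RAW r2
#1 head=1: sll;sll i1+i2 dual
#2 head=3: add;mul i3+i4 dual
#3 head=5: st i5 no-port MEM/MUL
#4 head=6: mul;add i6+i7 dual
#5 head=8: or i8 tail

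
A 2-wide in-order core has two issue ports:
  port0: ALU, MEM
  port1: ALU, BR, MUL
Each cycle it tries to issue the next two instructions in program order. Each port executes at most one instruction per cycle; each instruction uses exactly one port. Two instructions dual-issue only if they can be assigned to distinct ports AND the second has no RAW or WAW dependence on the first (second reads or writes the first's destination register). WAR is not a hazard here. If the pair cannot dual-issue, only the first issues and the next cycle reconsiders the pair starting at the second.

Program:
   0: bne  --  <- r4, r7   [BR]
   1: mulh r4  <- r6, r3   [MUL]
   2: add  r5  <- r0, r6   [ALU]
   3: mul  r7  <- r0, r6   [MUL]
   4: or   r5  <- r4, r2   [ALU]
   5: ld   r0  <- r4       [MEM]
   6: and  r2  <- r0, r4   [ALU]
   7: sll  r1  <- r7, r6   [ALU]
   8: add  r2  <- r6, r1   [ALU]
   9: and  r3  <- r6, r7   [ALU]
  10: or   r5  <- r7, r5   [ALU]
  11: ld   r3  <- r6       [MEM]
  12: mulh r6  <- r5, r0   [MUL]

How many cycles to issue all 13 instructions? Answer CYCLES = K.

CYCLES = 8

c0: i0 bne  no-port BR/MUL
c1: i1/i2 mulh;add  dual
c2: i3/i4 mul;or  dual
c3: i5 ld  RAW r0
c4: i6/i7 and;sll  dual
c5: i8/i9 add;and  dual
c6: i10/i11 or;ld  dual
c7: i12 mulh  tail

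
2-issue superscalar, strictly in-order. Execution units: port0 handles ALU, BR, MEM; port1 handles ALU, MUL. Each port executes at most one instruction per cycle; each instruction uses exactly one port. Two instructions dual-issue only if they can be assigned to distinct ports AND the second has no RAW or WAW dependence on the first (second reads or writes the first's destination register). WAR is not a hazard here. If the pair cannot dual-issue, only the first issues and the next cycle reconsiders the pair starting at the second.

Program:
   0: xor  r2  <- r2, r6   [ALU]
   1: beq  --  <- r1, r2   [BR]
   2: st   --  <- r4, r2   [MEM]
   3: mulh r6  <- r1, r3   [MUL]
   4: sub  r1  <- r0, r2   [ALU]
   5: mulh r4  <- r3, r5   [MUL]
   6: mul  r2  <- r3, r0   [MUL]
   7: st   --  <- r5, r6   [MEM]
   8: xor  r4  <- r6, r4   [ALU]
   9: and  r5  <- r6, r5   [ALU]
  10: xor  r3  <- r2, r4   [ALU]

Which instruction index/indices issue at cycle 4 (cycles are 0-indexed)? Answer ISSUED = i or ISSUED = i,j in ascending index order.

[0] i0  xor  -- RAW r2
[1] i1  beq  -- no-port BR/MEM
[2] i2/i3  st/mulh  -- pair
[3] i4/i5  sub/mulh  -- pair
[4] i6/i7  mul/st  -- pair
[5] i8/i9  xor/and  -- pair
[6] i10  xor  -- tail

ISSUED = 6,7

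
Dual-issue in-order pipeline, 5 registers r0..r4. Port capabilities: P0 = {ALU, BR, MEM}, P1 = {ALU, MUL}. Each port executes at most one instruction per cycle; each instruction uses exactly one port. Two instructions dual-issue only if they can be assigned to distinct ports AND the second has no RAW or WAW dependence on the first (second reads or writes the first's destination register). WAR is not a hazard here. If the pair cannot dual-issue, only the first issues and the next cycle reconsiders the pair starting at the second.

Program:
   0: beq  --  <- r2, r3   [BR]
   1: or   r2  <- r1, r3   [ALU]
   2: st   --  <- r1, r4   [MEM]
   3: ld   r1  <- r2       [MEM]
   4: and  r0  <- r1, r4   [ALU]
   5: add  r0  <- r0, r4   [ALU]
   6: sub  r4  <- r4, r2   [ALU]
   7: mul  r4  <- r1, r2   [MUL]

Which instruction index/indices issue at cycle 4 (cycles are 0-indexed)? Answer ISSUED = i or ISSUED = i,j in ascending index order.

c0: i0+i1 beq.BR+or.ALU  pair
c1: i2 st.MEM  no-port MEM/MEM
c2: i3 ld.MEM  RAW r1
c3: i4 and.ALU  RAW+WAW r0
c4: i5+i6 add.ALU+sub.ALU  pair
c5: i7 mul.MUL  tail

ISSUED = 5,6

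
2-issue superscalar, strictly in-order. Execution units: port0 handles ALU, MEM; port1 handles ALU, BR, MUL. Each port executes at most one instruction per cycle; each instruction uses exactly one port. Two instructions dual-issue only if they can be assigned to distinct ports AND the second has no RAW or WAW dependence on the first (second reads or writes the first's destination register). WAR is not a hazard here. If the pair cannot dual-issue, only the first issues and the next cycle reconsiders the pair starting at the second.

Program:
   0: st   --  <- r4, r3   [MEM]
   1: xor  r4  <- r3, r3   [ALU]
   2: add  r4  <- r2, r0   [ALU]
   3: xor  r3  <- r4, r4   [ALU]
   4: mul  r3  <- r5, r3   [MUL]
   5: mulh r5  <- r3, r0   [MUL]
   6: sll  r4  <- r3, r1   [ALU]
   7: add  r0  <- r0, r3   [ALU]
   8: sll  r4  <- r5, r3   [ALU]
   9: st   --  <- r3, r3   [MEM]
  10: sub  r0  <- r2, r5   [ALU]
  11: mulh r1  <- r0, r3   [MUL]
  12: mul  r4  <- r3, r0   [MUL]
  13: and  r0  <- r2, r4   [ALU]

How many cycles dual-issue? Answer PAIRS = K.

  cy0 -> i0+i1 (st+xor) dual
  cy1 -> i2 (add) RAW r4
  cy2 -> i3 (xor) RAW+WAW r3
  cy3 -> i4 (mul) no-port MUL/MUL
  cy4 -> i5+i6 (mulh+sll) dual
  cy5 -> i7+i8 (add+sll) dual
  cy6 -> i9+i10 (st+sub) dual
  cy7 -> i11 (mulh) no-port MUL/MUL
  cy8 -> i12 (mul) RAW r4
  cy9 -> i13 (and) tail

PAIRS = 4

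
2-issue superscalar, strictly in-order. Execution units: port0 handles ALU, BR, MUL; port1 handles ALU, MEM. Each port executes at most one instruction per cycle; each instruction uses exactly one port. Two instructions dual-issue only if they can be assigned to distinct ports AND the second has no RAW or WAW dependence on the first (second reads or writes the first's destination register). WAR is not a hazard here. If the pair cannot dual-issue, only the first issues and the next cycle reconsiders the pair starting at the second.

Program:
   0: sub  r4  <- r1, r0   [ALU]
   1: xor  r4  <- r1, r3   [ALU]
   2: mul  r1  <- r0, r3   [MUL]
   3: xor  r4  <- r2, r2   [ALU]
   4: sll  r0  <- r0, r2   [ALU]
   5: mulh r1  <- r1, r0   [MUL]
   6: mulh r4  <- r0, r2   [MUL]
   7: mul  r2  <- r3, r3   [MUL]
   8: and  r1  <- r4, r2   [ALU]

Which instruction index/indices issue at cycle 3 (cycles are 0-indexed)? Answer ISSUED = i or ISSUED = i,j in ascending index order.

ISSUED = 5

#0 head=0: sub i0 WAW r4
#1 head=1: xor;mul i1&i2 dual
#2 head=3: xor;sll i3&i4 dual
#3 head=5: mulh i5 no-port MUL/MUL
#4 head=6: mulh i6 no-port MUL/MUL
#5 head=7: mul i7 RAW r2
#6 head=8: and i8 tail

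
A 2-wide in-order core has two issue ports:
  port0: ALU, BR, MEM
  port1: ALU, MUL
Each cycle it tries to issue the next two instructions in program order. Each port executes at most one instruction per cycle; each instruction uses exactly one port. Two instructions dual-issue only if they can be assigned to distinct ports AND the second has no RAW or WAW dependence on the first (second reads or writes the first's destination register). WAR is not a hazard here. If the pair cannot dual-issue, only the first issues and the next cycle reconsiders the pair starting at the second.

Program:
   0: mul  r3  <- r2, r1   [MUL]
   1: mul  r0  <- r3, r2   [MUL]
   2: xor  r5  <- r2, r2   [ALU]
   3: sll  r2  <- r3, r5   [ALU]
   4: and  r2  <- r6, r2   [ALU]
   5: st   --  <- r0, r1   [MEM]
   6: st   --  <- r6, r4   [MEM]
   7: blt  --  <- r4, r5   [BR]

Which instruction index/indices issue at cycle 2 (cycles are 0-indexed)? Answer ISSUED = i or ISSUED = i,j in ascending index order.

[0] i0  mul  -- no-port MUL/MUL
[1] i1,i2  mul xor  -- dual
[2] i3  sll  -- RAW+WAW r2
[3] i4,i5  and st  -- dual
[4] i6  st  -- no-port MEM/BR
[5] i7  blt  -- tail

ISSUED = 3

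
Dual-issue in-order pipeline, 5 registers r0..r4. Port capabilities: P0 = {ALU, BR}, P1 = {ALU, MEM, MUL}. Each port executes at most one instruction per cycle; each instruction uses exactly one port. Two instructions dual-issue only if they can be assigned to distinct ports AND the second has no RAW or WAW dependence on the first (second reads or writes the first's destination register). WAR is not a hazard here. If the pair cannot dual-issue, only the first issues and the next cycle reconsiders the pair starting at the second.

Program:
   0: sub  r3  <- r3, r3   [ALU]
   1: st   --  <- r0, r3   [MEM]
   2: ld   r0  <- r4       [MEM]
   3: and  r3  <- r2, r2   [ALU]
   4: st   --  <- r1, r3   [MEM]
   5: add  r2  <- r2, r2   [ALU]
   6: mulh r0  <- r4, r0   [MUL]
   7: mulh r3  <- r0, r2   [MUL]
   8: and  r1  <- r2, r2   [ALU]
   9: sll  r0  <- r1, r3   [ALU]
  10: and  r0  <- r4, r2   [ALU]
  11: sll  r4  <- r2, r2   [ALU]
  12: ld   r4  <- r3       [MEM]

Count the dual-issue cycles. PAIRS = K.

PAIRS = 4

0. sub @i0  | RAW r3
1. st @i1  | no-port MEM/MEM
2. ld and @i2,i3  | pair
3. st add @i4,i5  | pair
4. mulh @i6  | no-port MUL/MUL
5. mulh and @i7,i8  | pair
6. sll @i9  | WAW r0
7. and sll @i10,i11  | pair
8. ld @i12  | tail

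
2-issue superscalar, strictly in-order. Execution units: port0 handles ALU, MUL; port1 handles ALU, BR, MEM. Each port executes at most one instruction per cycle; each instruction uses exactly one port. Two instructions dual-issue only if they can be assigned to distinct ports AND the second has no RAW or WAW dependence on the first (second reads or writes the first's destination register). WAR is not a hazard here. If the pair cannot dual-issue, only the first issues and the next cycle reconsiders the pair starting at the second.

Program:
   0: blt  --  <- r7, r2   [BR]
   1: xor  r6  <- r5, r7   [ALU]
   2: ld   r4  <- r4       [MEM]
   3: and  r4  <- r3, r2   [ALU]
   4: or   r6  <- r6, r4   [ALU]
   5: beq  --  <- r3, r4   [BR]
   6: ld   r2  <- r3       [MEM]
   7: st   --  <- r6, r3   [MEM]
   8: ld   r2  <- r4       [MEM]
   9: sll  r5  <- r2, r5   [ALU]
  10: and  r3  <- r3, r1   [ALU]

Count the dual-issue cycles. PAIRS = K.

PAIRS = 3

0. blt;xor @i0,i1  | dual
1. ld @i2  | WAW r4
2. and @i3  | RAW r4
3. or;beq @i4,i5  | dual
4. ld @i6  | no-port MEM/MEM
5. st @i7  | no-port MEM/MEM
6. ld @i8  | RAW r2
7. sll;and @i9,i10  | dual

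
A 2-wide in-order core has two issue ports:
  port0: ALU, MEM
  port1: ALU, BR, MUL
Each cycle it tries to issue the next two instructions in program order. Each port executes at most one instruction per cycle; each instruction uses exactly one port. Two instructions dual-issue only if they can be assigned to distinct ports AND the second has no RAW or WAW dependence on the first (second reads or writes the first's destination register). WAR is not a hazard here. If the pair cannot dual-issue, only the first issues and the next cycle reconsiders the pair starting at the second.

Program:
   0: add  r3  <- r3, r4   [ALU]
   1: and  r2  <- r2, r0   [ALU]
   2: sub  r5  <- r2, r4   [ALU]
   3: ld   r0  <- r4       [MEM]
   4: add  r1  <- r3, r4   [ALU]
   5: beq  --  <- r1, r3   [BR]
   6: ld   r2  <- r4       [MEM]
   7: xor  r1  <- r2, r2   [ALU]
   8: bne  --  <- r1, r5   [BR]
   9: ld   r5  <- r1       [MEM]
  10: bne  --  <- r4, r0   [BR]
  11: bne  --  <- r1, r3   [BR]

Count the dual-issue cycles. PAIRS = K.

t=0 i0/i1:add+and ; 2-wide
t=1 i2/i3:sub+ld ; 2-wide
t=2 i4:add ; RAW r1
t=3 i5/i6:beq+ld ; 2-wide
t=4 i7:xor ; RAW r1
t=5 i8/i9:bne+ld ; 2-wide
t=6 i10:bne ; no-port BR/BR
t=7 i11:bne ; tail

PAIRS = 4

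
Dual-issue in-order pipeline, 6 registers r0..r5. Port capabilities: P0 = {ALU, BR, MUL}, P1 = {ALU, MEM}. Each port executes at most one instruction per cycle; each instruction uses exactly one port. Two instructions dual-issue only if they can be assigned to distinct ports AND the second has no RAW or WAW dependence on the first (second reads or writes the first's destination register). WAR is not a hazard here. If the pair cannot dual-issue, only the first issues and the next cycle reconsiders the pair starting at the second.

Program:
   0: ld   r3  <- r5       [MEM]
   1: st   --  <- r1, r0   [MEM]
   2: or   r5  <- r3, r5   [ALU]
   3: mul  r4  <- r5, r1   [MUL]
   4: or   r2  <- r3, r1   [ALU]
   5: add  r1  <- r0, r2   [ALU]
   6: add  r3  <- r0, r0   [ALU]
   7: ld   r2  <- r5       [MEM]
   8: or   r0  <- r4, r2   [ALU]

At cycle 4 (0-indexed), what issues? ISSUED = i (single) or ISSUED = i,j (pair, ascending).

ISSUED = 7

#0 head=0: ld.MEM i0 no-port MEM/MEM
#1 head=1: st.MEM;or.ALU i1,i2 2-wide
#2 head=3: mul.MUL;or.ALU i3,i4 2-wide
#3 head=5: add.ALU;add.ALU i5,i6 2-wide
#4 head=7: ld.MEM i7 RAW r2
#5 head=8: or.ALU i8 tail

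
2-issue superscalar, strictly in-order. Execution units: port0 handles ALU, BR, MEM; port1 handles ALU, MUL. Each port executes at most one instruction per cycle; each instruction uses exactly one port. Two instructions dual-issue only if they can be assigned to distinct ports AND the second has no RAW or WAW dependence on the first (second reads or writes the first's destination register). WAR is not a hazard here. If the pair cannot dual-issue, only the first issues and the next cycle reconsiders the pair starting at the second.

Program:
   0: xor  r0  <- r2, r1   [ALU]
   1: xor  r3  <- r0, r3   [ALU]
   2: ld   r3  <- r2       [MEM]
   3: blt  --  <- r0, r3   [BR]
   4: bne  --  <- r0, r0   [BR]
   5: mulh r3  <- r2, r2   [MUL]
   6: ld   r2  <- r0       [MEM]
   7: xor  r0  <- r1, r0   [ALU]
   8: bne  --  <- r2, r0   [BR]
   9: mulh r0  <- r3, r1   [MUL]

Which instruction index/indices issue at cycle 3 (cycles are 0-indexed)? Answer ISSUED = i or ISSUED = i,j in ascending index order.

#0 head=0: xor.ALU i0 RAW r0
#1 head=1: xor.ALU i1 WAW r3
#2 head=2: ld.MEM i2 no-port MEM/BR
#3 head=3: blt.BR i3 no-port BR/BR
#4 head=4: bne.BR;mulh.MUL i4,i5 dual
#5 head=6: ld.MEM;xor.ALU i6,i7 dual
#6 head=8: bne.BR;mulh.MUL i8,i9 dual

ISSUED = 3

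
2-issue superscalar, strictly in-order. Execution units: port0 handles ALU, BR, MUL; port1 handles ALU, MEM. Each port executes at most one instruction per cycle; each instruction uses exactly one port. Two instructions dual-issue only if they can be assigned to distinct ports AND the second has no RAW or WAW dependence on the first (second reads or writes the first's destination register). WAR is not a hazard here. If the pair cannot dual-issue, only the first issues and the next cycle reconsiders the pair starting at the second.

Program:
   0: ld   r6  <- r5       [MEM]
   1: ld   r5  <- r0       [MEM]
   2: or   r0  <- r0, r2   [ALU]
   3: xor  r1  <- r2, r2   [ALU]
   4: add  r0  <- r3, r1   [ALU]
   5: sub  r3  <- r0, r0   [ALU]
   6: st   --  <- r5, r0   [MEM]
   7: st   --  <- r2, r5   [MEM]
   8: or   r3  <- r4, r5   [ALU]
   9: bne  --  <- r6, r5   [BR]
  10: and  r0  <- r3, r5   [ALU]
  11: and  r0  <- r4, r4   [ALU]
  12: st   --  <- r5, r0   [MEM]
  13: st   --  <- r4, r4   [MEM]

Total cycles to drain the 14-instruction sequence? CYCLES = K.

c0: i0 ld  no-port MEM/MEM
c1: i1&i2 ld or  2-wide
c2: i3 xor  RAW r1
c3: i4 add  RAW r0
c4: i5&i6 sub st  2-wide
c5: i7&i8 st or  2-wide
c6: i9&i10 bne and  2-wide
c7: i11 and  RAW r0
c8: i12 st  no-port MEM/MEM
c9: i13 st  tail

CYCLES = 10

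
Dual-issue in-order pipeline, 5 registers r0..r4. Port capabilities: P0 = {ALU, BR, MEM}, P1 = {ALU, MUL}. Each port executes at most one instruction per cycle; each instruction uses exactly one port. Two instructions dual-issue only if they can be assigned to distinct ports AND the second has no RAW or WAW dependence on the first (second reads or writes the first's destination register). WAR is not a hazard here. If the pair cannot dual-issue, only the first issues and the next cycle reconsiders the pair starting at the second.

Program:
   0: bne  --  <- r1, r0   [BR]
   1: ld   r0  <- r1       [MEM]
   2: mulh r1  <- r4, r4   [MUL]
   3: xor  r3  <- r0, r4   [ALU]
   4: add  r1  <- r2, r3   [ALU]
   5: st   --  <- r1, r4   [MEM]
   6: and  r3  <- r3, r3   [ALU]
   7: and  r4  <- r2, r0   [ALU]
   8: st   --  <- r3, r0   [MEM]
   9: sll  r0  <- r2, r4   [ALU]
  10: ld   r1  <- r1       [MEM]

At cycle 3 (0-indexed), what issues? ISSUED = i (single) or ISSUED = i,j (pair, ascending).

ISSUED = 4

  cy0 -> i0 (bne) no-port BR/MEM
  cy1 -> i1&i2 (ld/mulh) dual
  cy2 -> i3 (xor) RAW r3
  cy3 -> i4 (add) RAW r1
  cy4 -> i5&i6 (st/and) dual
  cy5 -> i7&i8 (and/st) dual
  cy6 -> i9&i10 (sll/ld) dual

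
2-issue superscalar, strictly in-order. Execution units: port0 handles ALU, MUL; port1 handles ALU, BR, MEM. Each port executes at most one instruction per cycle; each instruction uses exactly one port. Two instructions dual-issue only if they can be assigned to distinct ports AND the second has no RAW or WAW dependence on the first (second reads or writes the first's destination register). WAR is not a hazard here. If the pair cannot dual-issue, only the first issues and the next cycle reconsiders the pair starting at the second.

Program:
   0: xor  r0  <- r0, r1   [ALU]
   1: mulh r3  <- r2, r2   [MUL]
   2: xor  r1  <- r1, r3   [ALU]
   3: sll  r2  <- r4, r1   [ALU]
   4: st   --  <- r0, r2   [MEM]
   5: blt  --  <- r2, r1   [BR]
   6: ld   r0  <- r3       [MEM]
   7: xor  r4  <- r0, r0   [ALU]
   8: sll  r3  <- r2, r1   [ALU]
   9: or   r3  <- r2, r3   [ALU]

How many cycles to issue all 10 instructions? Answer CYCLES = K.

c0: i0,i1 xor mulh  2-wide
c1: i2 xor  RAW r1
c2: i3 sll  RAW r2
c3: i4 st  no-port MEM/BR
c4: i5 blt  no-port BR/MEM
c5: i6 ld  RAW r0
c6: i7,i8 xor sll  2-wide
c7: i9 or  tail

CYCLES = 8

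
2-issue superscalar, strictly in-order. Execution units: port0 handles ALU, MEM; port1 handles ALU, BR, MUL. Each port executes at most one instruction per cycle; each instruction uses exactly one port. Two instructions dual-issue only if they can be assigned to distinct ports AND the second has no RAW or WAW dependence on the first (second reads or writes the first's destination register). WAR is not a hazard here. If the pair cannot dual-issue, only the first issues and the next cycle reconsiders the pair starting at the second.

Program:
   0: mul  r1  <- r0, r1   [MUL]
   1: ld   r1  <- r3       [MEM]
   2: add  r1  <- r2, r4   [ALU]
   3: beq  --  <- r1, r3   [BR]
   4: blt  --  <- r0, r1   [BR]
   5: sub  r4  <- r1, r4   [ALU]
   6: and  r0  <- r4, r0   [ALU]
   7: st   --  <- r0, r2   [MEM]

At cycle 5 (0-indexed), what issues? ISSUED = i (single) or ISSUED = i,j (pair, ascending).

  cy0 -> i0 (mul) WAW r1
  cy1 -> i1 (ld) WAW r1
  cy2 -> i2 (add) RAW r1
  cy3 -> i3 (beq) no-port BR/BR
  cy4 -> i4,i5 (blt sub) dual
  cy5 -> i6 (and) RAW r0
  cy6 -> i7 (st) tail

ISSUED = 6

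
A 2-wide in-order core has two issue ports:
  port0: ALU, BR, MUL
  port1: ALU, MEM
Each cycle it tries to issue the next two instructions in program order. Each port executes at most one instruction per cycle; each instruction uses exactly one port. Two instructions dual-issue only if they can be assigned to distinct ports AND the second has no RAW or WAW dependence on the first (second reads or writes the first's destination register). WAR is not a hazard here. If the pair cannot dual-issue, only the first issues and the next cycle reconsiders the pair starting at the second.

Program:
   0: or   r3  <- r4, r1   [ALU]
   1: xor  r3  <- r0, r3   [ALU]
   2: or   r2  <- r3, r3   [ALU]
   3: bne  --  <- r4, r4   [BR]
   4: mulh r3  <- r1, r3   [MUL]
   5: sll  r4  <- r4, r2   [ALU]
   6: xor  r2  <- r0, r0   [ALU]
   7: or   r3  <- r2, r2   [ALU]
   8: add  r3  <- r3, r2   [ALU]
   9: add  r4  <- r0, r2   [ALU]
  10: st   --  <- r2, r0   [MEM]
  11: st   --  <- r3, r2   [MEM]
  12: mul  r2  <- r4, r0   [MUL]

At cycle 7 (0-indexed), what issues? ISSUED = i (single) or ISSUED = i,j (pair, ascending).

ISSUED = 10

t=0 i0:or.ALU ; RAW+WAW r3
t=1 i1:xor.ALU ; RAW r3
t=2 i2/i3:or.ALU+bne.BR ; pair
t=3 i4/i5:mulh.MUL+sll.ALU ; pair
t=4 i6:xor.ALU ; RAW r2
t=5 i7:or.ALU ; RAW+WAW r3
t=6 i8/i9:add.ALU+add.ALU ; pair
t=7 i10:st.MEM ; no-port MEM/MEM
t=8 i11/i12:st.MEM+mul.MUL ; pair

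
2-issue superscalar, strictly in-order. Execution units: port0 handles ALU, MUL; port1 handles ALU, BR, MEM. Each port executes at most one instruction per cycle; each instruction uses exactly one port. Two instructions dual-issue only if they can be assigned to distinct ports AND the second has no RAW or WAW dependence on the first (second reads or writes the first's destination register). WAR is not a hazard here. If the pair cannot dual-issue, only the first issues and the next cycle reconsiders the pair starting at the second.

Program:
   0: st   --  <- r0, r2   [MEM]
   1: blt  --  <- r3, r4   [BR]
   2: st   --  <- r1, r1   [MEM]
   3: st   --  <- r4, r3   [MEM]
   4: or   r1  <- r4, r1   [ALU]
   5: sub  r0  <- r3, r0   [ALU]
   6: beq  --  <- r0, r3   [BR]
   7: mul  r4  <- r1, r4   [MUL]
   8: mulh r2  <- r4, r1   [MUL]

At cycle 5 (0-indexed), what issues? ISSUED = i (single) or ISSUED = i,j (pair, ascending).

ISSUED = 6,7

t=0 i0:st.MEM ; no-port MEM/BR
t=1 i1:blt.BR ; no-port BR/MEM
t=2 i2:st.MEM ; no-port MEM/MEM
t=3 i3/i4:st.MEM or.ALU ; pair
t=4 i5:sub.ALU ; RAW r0
t=5 i6/i7:beq.BR mul.MUL ; pair
t=6 i8:mulh.MUL ; tail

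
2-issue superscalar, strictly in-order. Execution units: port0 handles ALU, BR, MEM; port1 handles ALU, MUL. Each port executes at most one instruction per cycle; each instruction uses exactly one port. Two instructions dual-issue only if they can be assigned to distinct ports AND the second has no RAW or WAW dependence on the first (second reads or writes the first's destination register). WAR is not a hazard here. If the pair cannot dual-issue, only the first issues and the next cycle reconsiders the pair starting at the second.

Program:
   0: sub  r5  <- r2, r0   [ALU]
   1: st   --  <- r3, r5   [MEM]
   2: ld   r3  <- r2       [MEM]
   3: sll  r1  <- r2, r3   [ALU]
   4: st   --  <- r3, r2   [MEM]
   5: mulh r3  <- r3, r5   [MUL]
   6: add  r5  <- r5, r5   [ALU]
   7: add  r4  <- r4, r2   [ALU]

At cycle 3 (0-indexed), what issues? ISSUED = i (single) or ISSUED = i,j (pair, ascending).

ISSUED = 3,4

0. sub.ALU @i0  | RAW r5
1. st.MEM @i1  | no-port MEM/MEM
2. ld.MEM @i2  | RAW r3
3. sll.ALU st.MEM @i3/i4  | pair
4. mulh.MUL add.ALU @i5/i6  | pair
5. add.ALU @i7  | tail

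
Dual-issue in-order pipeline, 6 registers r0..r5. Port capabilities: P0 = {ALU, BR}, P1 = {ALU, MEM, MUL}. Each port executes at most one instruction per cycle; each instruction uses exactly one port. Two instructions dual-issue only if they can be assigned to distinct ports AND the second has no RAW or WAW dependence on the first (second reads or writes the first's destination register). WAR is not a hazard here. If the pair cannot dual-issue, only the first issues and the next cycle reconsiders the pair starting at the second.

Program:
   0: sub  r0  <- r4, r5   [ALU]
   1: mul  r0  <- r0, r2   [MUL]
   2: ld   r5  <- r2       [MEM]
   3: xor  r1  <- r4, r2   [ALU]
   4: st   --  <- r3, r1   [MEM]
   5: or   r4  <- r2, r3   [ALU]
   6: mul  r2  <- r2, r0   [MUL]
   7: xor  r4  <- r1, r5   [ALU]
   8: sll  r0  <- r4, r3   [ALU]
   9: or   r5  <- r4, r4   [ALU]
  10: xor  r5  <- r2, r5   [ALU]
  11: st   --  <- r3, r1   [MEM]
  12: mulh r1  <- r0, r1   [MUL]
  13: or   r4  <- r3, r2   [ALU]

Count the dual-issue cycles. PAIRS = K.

PAIRS = 6

0. sub @i0  | RAW+WAW r0
1. mul @i1  | no-port MUL/MEM
2. ld+xor @i2+i3  | dual
3. st+or @i4+i5  | dual
4. mul+xor @i6+i7  | dual
5. sll+or @i8+i9  | dual
6. xor+st @i10+i11  | dual
7. mulh+or @i12+i13  | dual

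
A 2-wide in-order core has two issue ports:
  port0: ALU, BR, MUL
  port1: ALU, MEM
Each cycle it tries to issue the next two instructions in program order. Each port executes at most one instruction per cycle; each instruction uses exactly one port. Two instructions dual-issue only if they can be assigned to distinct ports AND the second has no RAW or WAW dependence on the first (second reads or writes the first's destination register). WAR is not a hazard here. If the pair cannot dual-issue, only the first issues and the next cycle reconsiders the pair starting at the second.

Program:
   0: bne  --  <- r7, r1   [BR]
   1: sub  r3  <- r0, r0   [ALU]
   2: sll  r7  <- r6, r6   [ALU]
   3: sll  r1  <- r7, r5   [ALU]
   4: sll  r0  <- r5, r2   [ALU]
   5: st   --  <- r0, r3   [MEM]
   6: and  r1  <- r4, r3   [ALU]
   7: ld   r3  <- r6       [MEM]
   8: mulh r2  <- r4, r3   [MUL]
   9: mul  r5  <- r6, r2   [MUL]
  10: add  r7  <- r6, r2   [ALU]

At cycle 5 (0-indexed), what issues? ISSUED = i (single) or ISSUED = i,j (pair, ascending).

  cy0 -> i0&i1 (bne;sub) dual
  cy1 -> i2 (sll) RAW r7
  cy2 -> i3&i4 (sll;sll) dual
  cy3 -> i5&i6 (st;and) dual
  cy4 -> i7 (ld) RAW r3
  cy5 -> i8 (mulh) no-port MUL/MUL
  cy6 -> i9&i10 (mul;add) dual

ISSUED = 8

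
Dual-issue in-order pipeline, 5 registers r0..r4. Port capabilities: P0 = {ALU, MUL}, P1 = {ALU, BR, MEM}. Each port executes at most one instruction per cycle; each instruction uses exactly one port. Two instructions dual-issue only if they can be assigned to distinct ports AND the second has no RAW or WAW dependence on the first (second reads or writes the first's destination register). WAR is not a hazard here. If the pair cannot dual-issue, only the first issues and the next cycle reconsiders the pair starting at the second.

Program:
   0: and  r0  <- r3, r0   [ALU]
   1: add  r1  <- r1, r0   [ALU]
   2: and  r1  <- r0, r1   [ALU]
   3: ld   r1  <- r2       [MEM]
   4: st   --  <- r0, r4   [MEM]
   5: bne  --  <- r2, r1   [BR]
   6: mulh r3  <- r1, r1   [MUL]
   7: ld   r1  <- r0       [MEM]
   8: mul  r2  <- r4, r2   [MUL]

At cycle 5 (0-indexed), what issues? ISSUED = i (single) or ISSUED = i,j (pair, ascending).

ISSUED = 5,6

c0: i0 and  RAW r0
c1: i1 add  RAW+WAW r1
c2: i2 and  WAW r1
c3: i3 ld  no-port MEM/MEM
c4: i4 st  no-port MEM/BR
c5: i5,i6 bne;mulh  dual
c6: i7,i8 ld;mul  dual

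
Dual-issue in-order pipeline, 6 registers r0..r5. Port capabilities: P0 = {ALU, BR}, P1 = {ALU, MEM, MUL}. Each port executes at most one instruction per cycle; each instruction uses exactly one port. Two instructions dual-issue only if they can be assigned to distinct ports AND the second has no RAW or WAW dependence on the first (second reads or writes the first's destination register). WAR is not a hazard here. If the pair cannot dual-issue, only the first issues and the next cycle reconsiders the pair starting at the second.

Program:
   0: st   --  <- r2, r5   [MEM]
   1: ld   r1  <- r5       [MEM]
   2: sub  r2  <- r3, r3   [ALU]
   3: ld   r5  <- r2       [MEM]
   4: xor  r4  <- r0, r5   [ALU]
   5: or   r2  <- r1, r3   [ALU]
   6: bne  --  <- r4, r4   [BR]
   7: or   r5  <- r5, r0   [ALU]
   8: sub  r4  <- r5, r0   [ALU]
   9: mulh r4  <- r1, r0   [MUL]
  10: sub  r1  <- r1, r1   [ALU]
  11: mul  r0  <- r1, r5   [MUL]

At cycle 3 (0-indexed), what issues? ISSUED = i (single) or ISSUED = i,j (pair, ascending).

ISSUED = 4,5

t=0 i0:st.MEM ; no-port MEM/MEM
t=1 i1&i2:ld.MEM+sub.ALU ; pair
t=2 i3:ld.MEM ; RAW r5
t=3 i4&i5:xor.ALU+or.ALU ; pair
t=4 i6&i7:bne.BR+or.ALU ; pair
t=5 i8:sub.ALU ; WAW r4
t=6 i9&i10:mulh.MUL+sub.ALU ; pair
t=7 i11:mul.MUL ; tail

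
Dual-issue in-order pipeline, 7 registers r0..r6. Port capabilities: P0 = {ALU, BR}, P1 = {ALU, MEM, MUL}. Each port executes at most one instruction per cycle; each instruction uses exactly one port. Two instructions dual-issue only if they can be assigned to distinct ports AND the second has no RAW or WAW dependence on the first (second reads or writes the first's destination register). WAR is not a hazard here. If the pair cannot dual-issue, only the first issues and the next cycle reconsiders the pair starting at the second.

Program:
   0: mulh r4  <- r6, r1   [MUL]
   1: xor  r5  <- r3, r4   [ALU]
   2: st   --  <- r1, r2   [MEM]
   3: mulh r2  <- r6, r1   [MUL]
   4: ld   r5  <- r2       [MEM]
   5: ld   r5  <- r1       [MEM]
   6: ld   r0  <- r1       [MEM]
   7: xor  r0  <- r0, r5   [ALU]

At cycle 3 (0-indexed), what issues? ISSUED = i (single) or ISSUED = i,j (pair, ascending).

ISSUED = 4

0. mulh.MUL @i0  | RAW r4
1. xor.ALU+st.MEM @i1&i2  | dual
2. mulh.MUL @i3  | no-port MUL/MEM
3. ld.MEM @i4  | no-port MEM/MEM
4. ld.MEM @i5  | no-port MEM/MEM
5. ld.MEM @i6  | RAW+WAW r0
6. xor.ALU @i7  | tail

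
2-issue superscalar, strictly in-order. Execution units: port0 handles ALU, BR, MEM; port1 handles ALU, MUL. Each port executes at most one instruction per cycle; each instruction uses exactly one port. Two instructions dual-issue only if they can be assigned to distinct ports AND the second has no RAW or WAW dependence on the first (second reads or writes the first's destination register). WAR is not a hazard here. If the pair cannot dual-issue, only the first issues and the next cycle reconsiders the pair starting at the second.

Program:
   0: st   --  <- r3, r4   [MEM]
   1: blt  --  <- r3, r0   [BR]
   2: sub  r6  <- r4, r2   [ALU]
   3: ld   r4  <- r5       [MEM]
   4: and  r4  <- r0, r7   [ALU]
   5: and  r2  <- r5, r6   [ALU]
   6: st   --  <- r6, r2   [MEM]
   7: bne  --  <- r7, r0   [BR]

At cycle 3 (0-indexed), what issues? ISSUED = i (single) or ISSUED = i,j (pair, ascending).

ISSUED = 4,5

[0] i0  st.MEM  -- no-port MEM/BR
[1] i1/i2  blt.BR sub.ALU  -- dual
[2] i3  ld.MEM  -- WAW r4
[3] i4/i5  and.ALU and.ALU  -- dual
[4] i6  st.MEM  -- no-port MEM/BR
[5] i7  bne.BR  -- tail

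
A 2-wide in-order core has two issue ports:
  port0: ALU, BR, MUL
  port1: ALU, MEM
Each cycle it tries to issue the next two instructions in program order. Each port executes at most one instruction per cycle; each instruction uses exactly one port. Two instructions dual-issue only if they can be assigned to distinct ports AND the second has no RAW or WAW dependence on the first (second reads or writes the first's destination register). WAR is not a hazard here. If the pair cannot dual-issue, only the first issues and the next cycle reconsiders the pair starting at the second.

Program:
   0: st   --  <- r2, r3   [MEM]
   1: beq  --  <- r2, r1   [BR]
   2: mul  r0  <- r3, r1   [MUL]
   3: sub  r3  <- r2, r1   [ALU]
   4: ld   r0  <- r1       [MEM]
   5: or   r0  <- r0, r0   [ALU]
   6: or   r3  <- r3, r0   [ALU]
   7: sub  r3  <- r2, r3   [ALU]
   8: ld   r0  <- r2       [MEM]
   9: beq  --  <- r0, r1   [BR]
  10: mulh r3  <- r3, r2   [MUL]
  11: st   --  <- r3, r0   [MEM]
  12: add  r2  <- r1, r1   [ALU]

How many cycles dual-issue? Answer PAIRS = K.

#0 head=0: st.MEM/beq.BR i0+i1 dual
#1 head=2: mul.MUL/sub.ALU i2+i3 dual
#2 head=4: ld.MEM i4 RAW+WAW r0
#3 head=5: or.ALU i5 RAW r0
#4 head=6: or.ALU i6 RAW+WAW r3
#5 head=7: sub.ALU/ld.MEM i7+i8 dual
#6 head=9: beq.BR i9 no-port BR/MUL
#7 head=10: mulh.MUL i10 RAW r3
#8 head=11: st.MEM/add.ALU i11+i12 dual

PAIRS = 4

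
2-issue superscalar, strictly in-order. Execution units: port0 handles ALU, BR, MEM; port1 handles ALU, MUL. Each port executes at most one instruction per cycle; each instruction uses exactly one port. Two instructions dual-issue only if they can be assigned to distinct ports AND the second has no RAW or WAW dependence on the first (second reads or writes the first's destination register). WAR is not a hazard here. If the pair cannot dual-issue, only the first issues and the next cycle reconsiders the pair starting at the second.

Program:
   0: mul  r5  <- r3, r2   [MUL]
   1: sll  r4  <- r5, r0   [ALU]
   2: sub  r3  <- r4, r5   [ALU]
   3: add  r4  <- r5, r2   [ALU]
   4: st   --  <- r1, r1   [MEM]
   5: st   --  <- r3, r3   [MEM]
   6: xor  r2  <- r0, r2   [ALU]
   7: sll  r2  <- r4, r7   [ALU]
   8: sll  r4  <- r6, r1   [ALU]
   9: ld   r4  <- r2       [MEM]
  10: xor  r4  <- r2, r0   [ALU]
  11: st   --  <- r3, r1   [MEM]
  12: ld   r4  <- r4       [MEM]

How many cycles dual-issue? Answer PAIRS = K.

[0] i0  mul.MUL  -- RAW r5
[1] i1  sll.ALU  -- RAW r4
[2] i2/i3  sub.ALU;add.ALU  -- 2-wide
[3] i4  st.MEM  -- no-port MEM/MEM
[4] i5/i6  st.MEM;xor.ALU  -- 2-wide
[5] i7/i8  sll.ALU;sll.ALU  -- 2-wide
[6] i9  ld.MEM  -- WAW r4
[7] i10/i11  xor.ALU;st.MEM  -- 2-wide
[8] i12  ld.MEM  -- tail

PAIRS = 4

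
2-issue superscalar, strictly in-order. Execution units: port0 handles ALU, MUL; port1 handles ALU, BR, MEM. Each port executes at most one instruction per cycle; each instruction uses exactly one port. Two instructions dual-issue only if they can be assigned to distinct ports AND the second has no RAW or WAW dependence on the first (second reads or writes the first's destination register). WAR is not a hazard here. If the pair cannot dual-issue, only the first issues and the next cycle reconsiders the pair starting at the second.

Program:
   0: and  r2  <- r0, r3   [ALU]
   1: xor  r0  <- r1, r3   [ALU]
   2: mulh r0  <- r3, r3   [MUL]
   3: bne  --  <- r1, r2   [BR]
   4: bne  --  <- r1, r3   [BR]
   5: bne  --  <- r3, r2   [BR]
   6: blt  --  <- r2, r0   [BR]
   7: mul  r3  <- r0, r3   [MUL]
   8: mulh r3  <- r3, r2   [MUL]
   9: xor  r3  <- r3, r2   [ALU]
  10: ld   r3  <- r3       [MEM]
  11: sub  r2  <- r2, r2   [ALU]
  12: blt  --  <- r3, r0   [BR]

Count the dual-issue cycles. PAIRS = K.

[0] i0,i1  and.ALU xor.ALU  -- 2-wide
[1] i2,i3  mulh.MUL bne.BR  -- 2-wide
[2] i4  bne.BR  -- no-port BR/BR
[3] i5  bne.BR  -- no-port BR/BR
[4] i6,i7  blt.BR mul.MUL  -- 2-wide
[5] i8  mulh.MUL  -- RAW+WAW r3
[6] i9  xor.ALU  -- RAW+WAW r3
[7] i10,i11  ld.MEM sub.ALU  -- 2-wide
[8] i12  blt.BR  -- tail

PAIRS = 4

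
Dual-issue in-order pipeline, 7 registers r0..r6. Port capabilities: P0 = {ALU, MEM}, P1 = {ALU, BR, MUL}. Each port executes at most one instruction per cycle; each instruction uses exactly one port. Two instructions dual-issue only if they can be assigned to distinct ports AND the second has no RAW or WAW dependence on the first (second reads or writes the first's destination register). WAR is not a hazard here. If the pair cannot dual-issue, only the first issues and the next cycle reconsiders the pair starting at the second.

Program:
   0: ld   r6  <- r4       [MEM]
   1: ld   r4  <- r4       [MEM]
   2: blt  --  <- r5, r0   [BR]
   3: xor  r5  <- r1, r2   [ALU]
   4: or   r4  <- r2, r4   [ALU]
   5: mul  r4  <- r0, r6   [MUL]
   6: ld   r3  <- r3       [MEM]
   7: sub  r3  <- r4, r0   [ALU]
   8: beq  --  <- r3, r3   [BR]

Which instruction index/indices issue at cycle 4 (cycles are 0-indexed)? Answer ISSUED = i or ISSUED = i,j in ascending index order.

ISSUED = 7

0. ld.MEM @i0  | no-port MEM/MEM
1. ld.MEM;blt.BR @i1,i2  | 2-wide
2. xor.ALU;or.ALU @i3,i4  | 2-wide
3. mul.MUL;ld.MEM @i5,i6  | 2-wide
4. sub.ALU @i7  | RAW r3
5. beq.BR @i8  | tail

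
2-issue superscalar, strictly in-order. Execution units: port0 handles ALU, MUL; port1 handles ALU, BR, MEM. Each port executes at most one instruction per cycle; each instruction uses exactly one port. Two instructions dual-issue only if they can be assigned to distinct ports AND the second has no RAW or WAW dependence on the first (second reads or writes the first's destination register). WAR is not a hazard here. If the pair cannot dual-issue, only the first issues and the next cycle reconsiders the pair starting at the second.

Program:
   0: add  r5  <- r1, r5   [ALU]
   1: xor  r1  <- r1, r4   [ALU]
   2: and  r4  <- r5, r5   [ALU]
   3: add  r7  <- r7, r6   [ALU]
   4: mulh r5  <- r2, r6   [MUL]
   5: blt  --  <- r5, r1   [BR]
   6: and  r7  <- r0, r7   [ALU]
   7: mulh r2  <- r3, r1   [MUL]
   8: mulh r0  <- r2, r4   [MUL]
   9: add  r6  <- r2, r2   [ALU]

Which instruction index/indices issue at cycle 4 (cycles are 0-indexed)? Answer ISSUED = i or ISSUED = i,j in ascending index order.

t=0 i0/i1:add xor ; 2-wide
t=1 i2/i3:and add ; 2-wide
t=2 i4:mulh ; RAW r5
t=3 i5/i6:blt and ; 2-wide
t=4 i7:mulh ; no-port MUL/MUL
t=5 i8/i9:mulh add ; 2-wide

ISSUED = 7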